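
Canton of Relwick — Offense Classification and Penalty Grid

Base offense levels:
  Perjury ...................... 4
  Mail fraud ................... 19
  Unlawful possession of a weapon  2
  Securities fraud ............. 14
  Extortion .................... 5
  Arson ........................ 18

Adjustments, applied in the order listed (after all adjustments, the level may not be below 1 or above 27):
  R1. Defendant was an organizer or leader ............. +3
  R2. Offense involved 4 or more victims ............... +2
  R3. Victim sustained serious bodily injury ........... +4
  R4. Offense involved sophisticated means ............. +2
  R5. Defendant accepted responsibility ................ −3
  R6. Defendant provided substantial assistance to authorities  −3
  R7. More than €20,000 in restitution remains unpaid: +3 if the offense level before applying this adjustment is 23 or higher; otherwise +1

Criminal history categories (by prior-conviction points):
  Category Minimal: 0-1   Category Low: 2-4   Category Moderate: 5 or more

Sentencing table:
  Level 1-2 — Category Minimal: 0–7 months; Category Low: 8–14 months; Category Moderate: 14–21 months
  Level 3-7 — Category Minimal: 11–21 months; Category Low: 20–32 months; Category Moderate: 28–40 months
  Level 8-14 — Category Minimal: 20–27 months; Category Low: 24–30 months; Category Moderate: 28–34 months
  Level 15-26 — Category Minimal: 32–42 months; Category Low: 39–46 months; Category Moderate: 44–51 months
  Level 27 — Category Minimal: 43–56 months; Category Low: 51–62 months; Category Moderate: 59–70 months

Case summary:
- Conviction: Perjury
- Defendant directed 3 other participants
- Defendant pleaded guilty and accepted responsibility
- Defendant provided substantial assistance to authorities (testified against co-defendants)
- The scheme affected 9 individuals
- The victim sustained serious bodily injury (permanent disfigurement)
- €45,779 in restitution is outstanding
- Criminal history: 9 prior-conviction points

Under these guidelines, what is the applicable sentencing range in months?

28-34 months

Base offense level for perjury: 4.
R1 applies: 4 + 3 = 7.
R2 applies: 7 + 2 = 9.
R3 applies: 9 + 4 = 13.
R4 does not apply.
R5 applies: 13 − 3 = 10.
R6 applies: 10 − 3 = 7.
R7 applies (level before this adjustment is 7 < 23, so +1): 7 + 1 = 8.
Final offense level: 8.
Criminal history: 9 prior points → Category Moderate (5+).
Level 8 falls in the 8-14 band.
Grid: Level 8-14 × Category Moderate = 28-34 months.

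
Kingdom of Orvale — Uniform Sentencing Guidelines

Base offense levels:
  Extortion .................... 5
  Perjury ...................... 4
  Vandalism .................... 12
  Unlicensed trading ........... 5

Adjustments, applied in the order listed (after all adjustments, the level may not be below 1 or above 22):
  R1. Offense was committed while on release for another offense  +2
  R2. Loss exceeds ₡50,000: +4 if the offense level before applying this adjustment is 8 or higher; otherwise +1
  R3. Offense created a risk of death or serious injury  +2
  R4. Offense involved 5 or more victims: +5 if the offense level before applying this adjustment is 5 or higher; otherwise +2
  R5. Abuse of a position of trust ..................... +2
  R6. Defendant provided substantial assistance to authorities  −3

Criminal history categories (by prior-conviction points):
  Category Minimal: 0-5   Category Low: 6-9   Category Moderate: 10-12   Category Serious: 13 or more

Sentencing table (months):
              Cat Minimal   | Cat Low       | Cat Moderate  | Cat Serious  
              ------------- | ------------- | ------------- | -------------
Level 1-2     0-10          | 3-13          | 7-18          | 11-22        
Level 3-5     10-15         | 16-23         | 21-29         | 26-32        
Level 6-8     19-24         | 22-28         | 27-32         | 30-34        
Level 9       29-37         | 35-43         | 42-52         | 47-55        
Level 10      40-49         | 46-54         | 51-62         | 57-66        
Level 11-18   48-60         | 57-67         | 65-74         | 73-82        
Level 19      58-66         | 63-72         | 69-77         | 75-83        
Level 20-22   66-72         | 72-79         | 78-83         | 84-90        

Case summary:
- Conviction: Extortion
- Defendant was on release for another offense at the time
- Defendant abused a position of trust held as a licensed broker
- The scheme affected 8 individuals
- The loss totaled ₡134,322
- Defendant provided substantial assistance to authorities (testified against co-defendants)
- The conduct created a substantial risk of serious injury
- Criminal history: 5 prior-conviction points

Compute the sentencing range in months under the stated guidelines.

Base offense level for extortion: 5.
R1 applies: 5 + 2 = 7.
R2 applies (level before this adjustment is 7 < 8, so +1): 7 + 1 = 8.
R3 applies: 8 + 2 = 10.
R4 applies (level before this adjustment is 10 ≥ 5, so +5): 10 + 5 = 15.
R5 applies: 15 + 2 = 17.
R6 applies: 17 − 3 = 14.
Final offense level: 14.
Criminal history: 5 prior points → Category Minimal (0-5).
Level 14 falls in the 11-18 band.
Grid: Level 11-18 × Category Minimal = 48-60 months.

48-60 months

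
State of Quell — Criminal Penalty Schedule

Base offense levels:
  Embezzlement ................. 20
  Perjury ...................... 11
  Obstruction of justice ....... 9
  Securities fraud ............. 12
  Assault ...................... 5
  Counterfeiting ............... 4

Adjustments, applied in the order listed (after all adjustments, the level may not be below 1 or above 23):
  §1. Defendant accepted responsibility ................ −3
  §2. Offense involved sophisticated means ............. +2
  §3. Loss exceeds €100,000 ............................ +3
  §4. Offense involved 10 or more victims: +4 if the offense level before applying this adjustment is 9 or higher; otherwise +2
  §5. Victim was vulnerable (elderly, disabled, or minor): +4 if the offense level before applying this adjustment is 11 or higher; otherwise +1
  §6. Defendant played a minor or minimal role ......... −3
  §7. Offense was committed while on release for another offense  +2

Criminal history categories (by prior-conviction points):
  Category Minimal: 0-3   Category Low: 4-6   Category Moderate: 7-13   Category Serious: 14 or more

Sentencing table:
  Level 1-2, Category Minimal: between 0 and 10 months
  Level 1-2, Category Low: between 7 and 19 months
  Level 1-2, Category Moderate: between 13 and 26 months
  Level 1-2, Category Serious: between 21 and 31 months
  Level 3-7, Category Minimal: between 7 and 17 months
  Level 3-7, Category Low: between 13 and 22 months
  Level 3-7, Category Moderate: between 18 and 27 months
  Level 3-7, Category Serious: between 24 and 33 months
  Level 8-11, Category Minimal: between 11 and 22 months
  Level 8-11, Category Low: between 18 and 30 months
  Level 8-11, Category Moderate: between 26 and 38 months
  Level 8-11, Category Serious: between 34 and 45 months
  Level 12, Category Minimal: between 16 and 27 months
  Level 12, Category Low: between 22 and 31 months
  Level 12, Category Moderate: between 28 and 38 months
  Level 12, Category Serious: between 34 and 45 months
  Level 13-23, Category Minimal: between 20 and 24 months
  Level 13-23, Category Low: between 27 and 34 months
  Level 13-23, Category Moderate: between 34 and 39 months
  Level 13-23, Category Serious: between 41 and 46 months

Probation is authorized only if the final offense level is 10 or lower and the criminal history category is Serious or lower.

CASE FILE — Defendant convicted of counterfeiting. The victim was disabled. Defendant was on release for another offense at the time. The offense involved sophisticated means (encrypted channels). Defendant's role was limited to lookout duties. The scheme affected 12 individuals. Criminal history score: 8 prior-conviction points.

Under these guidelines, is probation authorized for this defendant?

Base offense level for counterfeiting: 4.
§2 applies: 4 + 2 = 6.
§4 applies (level before this adjustment is 6 < 9, so +2): 6 + 2 = 8.
§5 applies (level before this adjustment is 8 < 11, so +1): 8 + 1 = 9.
§6 applies: 9 − 3 = 6.
§7 applies: 6 + 2 = 8.
Final offense level: 8.
Criminal history: 8 prior points → Category Moderate (7-13).
Level 8 falls in the 8-11 band.
Grid: Level 8-11 × Category Moderate = 26-38 months.
Probation check: level 8 ≤ 10 and category Moderate ≤ Serious → eligible.

Yes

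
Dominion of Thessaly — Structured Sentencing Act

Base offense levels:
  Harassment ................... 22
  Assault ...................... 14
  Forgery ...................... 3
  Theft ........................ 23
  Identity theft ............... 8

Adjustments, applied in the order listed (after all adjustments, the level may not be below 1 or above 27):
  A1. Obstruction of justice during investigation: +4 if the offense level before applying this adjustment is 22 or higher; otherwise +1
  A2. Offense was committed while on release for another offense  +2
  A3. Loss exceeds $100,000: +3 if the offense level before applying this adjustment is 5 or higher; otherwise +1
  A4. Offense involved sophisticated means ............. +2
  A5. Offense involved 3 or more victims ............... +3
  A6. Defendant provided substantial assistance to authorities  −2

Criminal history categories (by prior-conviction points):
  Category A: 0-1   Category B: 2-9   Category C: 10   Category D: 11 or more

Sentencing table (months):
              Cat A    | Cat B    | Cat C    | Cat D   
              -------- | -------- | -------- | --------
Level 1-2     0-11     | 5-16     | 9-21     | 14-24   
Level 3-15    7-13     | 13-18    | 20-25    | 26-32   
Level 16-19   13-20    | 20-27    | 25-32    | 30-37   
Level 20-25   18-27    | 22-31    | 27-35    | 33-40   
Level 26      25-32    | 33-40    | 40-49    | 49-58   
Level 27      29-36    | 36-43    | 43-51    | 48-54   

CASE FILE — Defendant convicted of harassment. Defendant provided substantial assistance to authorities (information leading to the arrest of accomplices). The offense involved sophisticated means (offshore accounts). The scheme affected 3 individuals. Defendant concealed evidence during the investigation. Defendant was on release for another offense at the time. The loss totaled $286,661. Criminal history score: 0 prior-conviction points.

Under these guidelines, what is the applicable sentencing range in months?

29-36 months

Base offense level for harassment: 22.
A1 applies (level before this adjustment is 22 ≥ 22, so +4): 22 + 4 = 26.
A2 applies: 26 + 2 = 28.
A3 applies (level before this adjustment is 28 ≥ 5, so +3): 28 + 3 = 31.
A4 applies: 31 + 2 = 33.
A5 applies: 33 + 3 = 36.
A6 applies: 36 − 2 = 34.
Level 34 exceeds the maximum of 27; capped at 27.
Final offense level: 27.
Criminal history: 0 prior points → Category A (0-1).
Level 27 falls in the 27 band.
Grid: Level 27 × Category A = 29-36 months.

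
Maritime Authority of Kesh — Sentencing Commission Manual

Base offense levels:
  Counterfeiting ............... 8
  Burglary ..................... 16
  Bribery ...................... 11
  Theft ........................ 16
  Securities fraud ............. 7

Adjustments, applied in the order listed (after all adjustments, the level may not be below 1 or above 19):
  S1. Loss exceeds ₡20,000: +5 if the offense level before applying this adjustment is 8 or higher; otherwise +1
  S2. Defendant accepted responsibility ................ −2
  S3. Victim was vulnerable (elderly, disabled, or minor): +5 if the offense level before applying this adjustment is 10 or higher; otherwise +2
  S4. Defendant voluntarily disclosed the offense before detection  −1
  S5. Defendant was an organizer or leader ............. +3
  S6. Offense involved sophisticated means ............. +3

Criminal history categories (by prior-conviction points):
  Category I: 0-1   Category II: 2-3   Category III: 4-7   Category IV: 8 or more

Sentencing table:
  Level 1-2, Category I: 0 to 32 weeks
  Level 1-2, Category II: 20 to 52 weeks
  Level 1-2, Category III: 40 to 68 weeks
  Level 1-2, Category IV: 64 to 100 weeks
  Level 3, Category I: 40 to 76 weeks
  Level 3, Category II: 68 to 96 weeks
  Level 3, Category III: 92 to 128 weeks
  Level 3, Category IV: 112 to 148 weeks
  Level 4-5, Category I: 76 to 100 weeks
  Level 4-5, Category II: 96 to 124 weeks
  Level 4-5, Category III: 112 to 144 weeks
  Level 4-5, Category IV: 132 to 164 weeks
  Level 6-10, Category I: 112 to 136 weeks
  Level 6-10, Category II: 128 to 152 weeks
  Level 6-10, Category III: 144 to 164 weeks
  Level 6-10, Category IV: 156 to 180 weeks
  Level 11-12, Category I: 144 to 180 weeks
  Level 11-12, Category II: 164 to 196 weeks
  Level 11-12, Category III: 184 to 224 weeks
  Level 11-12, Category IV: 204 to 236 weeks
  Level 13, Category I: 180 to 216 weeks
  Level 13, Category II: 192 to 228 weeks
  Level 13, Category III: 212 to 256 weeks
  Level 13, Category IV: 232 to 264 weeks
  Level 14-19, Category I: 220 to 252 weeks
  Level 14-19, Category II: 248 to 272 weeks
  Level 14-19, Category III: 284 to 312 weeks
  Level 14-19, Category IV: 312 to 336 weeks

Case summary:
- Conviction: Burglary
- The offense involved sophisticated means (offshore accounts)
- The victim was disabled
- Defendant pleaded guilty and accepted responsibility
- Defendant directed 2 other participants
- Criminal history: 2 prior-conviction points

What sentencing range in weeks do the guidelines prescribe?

248-272 weeks

Base offense level for burglary: 16.
S2 applies: 16 − 2 = 14.
S3 applies (level before this adjustment is 14 ≥ 10, so +5): 14 + 5 = 19.
S4 does not apply.
S5 applies: 19 + 3 = 22.
S6 applies: 22 + 3 = 25.
Level 25 exceeds the maximum of 19; capped at 19.
Final offense level: 19.
Criminal history: 2 prior points → Category II (2-3).
Level 19 falls in the 14-19 band.
Grid: Level 14-19 × Category II = 248-272 weeks.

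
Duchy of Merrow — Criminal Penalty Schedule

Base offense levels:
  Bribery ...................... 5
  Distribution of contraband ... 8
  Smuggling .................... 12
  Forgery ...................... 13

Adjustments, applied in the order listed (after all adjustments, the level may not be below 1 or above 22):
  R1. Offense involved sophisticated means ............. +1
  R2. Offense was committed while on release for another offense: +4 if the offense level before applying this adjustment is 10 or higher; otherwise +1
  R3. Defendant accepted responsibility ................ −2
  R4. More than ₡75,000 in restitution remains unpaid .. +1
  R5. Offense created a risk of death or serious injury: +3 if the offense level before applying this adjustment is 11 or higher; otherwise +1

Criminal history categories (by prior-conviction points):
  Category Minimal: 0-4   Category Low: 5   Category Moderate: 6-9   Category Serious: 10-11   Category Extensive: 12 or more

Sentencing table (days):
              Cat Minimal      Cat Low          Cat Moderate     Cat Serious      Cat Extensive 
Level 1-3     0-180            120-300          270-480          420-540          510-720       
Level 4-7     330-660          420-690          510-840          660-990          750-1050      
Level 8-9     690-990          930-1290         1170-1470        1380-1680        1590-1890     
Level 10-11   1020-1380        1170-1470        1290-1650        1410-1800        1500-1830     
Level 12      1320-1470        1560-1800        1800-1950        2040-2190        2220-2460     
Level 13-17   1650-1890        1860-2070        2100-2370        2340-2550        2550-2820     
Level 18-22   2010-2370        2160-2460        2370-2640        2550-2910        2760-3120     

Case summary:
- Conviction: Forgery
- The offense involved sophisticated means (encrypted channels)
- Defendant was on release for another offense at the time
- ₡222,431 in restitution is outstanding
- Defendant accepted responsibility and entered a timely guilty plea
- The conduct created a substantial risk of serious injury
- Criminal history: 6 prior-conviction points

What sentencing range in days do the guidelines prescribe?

Base offense level for forgery: 13.
R1 applies: 13 + 1 = 14.
R2 applies (level before this adjustment is 14 ≥ 10, so +4): 14 + 4 = 18.
R3 applies: 18 − 2 = 16.
R4 applies: 16 + 1 = 17.
R5 applies (level before this adjustment is 17 ≥ 11, so +3): 17 + 3 = 20.
Final offense level: 20.
Criminal history: 6 prior points → Category Moderate (6-9).
Level 20 falls in the 18-22 band.
Grid: Level 18-22 × Category Moderate = 2370-2640 days.

2370-2640 days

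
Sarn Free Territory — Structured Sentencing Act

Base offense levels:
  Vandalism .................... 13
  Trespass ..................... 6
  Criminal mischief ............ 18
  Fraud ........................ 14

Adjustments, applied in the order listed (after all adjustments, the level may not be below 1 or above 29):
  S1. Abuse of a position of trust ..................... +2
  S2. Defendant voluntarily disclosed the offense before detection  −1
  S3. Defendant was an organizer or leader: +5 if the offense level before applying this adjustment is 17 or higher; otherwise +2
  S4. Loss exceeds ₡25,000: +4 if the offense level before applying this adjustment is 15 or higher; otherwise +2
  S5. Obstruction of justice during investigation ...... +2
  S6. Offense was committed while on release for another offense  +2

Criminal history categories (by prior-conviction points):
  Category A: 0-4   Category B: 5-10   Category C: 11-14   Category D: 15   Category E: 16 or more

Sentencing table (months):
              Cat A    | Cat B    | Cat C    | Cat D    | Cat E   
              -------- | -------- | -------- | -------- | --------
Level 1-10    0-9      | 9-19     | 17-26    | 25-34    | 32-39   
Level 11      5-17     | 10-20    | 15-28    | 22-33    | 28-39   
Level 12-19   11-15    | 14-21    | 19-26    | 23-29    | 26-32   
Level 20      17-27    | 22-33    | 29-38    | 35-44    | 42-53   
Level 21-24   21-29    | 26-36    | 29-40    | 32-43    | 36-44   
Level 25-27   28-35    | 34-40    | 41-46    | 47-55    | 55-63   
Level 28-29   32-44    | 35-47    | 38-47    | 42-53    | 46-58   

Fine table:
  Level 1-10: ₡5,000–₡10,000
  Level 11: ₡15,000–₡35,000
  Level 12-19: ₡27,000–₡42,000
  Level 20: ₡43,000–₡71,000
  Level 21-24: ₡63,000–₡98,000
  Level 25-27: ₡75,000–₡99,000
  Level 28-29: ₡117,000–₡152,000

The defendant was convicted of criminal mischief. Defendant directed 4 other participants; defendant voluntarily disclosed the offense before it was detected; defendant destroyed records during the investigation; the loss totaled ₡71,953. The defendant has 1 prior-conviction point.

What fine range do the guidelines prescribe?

Base offense level for criminal mischief: 18.
S2 applies: 18 − 1 = 17.
S3 applies (level before this adjustment is 17 ≥ 17, so +5): 17 + 5 = 22.
S4 applies (level before this adjustment is 22 ≥ 15, so +4): 22 + 4 = 26.
S5 applies: 26 + 2 = 28.
S6 does not apply.
Final offense level: 28.
Level 28 falls in the 28-29 band.
Fine table: Level 28-29 → ₡117,000–₡152,000.

₡117,000–₡152,000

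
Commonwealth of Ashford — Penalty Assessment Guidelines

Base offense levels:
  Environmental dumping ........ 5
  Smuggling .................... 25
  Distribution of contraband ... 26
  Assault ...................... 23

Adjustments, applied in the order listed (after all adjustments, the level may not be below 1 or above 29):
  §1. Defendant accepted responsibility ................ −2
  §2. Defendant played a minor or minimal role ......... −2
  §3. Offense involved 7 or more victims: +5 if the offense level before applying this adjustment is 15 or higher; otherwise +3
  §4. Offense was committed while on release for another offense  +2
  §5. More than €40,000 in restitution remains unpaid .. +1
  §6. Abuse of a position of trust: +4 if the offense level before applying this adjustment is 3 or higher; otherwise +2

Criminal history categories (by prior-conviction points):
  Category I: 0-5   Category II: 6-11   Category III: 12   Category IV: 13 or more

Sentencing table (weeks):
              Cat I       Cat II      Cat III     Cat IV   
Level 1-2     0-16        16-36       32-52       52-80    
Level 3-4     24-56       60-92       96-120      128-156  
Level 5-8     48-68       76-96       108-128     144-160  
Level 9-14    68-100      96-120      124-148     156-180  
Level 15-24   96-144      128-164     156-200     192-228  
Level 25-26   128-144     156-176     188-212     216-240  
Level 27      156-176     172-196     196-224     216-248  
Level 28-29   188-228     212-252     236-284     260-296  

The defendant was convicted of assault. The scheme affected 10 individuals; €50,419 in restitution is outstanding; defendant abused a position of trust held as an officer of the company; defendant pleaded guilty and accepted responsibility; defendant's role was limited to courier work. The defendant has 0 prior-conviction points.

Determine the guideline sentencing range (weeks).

188-228 weeks

Base offense level for assault: 23.
§1 applies: 23 − 2 = 21.
§2 applies: 21 − 2 = 19.
§3 applies (level before this adjustment is 19 ≥ 15, so +5): 19 + 5 = 24.
§5 applies: 24 + 1 = 25.
§6 applies (level before this adjustment is 25 ≥ 3, so +4): 25 + 4 = 29.
Final offense level: 29.
Criminal history: 0 prior points → Category I (0-5).
Level 29 falls in the 28-29 band.
Grid: Level 28-29 × Category I = 188-228 weeks.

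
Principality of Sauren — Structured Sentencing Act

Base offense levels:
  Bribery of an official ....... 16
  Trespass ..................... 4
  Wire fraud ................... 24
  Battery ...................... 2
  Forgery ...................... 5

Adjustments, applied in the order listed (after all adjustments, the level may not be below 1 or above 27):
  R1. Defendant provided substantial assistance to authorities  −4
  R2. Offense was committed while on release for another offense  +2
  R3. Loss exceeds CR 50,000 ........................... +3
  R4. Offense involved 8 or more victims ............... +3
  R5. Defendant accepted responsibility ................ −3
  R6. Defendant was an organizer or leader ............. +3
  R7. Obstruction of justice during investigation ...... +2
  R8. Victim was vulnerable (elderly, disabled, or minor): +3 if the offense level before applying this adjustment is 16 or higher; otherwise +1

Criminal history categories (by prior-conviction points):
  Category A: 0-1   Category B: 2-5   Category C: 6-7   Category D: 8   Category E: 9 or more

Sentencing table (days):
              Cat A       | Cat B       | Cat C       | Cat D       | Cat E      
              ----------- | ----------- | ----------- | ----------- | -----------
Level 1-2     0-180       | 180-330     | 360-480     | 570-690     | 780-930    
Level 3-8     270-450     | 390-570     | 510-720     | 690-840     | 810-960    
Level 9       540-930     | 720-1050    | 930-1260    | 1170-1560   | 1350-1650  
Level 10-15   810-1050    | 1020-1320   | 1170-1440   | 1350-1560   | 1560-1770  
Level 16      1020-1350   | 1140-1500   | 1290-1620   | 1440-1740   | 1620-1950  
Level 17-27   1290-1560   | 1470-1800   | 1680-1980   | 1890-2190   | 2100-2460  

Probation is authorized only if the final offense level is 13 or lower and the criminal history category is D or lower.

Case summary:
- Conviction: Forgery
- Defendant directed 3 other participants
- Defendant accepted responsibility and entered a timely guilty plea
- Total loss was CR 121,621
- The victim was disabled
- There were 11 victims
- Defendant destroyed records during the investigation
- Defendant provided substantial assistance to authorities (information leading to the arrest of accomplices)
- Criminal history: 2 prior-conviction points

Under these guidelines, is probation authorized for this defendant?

Base offense level for forgery: 5.
R1 applies: 5 − 4 = 1.
R2 does not apply.
R3 applies: 1 + 3 = 4.
R4 applies: 4 + 3 = 7.
R5 applies: 7 − 3 = 4.
R6 applies: 4 + 3 = 7.
R7 applies: 7 + 2 = 9.
R8 applies (level before this adjustment is 9 < 16, so +1): 9 + 1 = 10.
Final offense level: 10.
Criminal history: 2 prior points → Category B (2-5).
Level 10 falls in the 10-15 band.
Grid: Level 10-15 × Category B = 1020-1320 days.
Probation check: level 10 ≤ 13 and category B ≤ D → eligible.

Yes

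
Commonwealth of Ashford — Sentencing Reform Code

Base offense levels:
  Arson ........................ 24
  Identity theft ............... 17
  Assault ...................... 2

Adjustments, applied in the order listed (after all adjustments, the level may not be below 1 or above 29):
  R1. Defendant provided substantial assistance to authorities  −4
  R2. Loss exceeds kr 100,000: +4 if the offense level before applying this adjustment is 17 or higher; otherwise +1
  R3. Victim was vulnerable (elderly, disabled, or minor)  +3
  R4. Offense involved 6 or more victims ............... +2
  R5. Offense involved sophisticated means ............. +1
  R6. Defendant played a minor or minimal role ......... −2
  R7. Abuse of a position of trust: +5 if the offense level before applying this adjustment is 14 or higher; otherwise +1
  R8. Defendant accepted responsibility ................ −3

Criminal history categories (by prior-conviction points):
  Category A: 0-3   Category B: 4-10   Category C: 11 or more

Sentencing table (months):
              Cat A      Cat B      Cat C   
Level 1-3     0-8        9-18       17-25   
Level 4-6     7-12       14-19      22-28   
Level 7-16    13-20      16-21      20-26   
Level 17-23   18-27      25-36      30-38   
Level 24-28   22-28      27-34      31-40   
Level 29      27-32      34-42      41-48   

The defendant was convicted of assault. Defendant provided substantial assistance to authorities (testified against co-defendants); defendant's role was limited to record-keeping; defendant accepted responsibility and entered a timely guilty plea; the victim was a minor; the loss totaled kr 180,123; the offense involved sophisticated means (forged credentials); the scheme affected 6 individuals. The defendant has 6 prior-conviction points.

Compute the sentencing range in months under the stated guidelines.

Base offense level for assault: 2.
R1 applies: 2 − 4 = -2.
R2 applies (level before this adjustment is -2 < 17, so +1): -2 + 1 = -1.
R3 applies: -1 + 3 = 2.
R4 applies: 2 + 2 = 4.
R5 applies: 4 + 1 = 5.
R6 applies: 5 − 2 = 3.
R8 applies: 3 − 3 = 0.
Level 0 is below the minimum of 1; floored at 1.
Final offense level: 1.
Criminal history: 6 prior points → Category B (4-10).
Level 1 falls in the 1-3 band.
Grid: Level 1-3 × Category B = 9-18 months.

9-18 months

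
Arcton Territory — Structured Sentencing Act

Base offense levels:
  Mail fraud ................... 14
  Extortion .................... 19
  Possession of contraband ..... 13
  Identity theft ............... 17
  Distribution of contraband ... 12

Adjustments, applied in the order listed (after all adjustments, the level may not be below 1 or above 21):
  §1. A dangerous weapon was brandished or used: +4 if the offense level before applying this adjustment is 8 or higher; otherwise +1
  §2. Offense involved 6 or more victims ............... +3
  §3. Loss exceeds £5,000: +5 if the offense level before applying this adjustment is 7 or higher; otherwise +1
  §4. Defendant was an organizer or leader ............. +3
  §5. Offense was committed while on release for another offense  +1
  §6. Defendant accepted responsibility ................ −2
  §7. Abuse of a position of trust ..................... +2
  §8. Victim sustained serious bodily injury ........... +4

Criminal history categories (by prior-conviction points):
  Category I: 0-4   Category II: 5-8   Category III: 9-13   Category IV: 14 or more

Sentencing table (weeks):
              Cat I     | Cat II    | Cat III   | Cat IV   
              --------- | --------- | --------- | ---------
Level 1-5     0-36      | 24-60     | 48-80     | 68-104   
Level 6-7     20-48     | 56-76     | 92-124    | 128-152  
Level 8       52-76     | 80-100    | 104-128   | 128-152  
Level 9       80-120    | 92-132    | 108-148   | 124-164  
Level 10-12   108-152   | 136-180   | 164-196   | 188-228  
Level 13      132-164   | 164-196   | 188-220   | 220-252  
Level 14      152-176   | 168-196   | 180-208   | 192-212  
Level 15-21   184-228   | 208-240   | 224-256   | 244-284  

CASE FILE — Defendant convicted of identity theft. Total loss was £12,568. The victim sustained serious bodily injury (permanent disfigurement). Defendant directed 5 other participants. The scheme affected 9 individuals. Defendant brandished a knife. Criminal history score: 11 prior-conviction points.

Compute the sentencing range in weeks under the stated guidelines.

224-256 weeks

Base offense level for identity theft: 17.
§1 applies (level before this adjustment is 17 ≥ 8, so +4): 17 + 4 = 21.
§2 applies: 21 + 3 = 24.
§3 applies (level before this adjustment is 24 ≥ 7, so +5): 24 + 5 = 29.
§4 applies: 29 + 3 = 32.
§7 does not apply.
§8 applies: 32 + 4 = 36.
Level 36 exceeds the maximum of 21; capped at 21.
Final offense level: 21.
Criminal history: 11 prior points → Category III (9-13).
Level 21 falls in the 15-21 band.
Grid: Level 15-21 × Category III = 224-256 weeks.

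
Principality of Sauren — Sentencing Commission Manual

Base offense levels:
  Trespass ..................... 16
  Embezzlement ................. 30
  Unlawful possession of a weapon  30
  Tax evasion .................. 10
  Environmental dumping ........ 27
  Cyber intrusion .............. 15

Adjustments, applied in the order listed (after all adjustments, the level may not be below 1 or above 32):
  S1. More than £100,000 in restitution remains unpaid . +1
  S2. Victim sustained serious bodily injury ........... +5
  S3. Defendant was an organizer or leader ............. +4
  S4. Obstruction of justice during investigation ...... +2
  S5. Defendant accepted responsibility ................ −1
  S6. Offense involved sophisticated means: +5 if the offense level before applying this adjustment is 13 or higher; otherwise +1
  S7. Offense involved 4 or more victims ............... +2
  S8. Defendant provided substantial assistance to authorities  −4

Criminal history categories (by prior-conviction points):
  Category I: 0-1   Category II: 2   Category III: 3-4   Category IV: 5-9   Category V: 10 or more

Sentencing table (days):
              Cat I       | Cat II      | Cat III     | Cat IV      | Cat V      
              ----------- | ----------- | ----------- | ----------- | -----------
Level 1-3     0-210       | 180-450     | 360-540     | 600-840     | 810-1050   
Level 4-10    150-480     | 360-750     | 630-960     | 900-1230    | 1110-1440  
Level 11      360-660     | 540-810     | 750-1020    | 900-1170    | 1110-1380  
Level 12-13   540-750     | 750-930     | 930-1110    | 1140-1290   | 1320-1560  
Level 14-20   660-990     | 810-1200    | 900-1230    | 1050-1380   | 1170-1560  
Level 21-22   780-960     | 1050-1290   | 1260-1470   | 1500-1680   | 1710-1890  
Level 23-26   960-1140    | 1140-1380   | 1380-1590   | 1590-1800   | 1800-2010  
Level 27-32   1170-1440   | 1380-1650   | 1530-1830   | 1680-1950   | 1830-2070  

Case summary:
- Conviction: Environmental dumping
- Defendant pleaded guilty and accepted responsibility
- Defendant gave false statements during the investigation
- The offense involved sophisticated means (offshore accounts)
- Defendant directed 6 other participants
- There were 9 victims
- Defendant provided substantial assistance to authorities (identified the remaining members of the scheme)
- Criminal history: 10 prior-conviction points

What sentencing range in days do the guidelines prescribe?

Base offense level for environmental dumping: 27.
S1 does not apply.
S2 does not apply.
S3 applies: 27 + 4 = 31.
S4 applies: 31 + 2 = 33.
S5 applies: 33 − 1 = 32.
S6 applies (level before this adjustment is 32 ≥ 13, so +5): 32 + 5 = 37.
S7 applies: 37 + 2 = 39.
S8 applies: 39 − 4 = 35.
Level 35 exceeds the maximum of 32; capped at 32.
Final offense level: 32.
Criminal history: 10 prior points → Category V (10+).
Level 32 falls in the 27-32 band.
Grid: Level 27-32 × Category V = 1830-2070 days.

1830-2070 days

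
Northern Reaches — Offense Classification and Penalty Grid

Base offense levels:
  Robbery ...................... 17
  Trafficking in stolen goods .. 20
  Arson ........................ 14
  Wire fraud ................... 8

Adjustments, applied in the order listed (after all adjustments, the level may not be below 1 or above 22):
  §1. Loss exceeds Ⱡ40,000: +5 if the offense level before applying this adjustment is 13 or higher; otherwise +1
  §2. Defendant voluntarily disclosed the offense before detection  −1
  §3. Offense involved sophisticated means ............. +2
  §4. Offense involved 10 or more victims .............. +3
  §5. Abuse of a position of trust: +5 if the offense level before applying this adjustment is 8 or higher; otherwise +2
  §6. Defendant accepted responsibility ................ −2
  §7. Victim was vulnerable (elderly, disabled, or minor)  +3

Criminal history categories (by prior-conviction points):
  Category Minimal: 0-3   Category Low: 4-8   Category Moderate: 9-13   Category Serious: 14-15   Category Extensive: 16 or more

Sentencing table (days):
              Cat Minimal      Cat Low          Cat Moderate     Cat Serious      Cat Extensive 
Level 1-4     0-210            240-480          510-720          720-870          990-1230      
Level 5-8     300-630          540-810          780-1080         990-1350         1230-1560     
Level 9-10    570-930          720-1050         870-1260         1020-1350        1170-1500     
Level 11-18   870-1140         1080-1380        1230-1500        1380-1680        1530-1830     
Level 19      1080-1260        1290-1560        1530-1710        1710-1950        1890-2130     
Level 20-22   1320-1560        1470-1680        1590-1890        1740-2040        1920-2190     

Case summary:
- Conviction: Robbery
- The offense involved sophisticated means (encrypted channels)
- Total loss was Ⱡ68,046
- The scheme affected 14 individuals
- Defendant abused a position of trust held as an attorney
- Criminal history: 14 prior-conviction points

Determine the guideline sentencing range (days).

1740-2040 days

Base offense level for robbery: 17.
§1 applies (level before this adjustment is 17 ≥ 13, so +5): 17 + 5 = 22.
§3 applies: 22 + 2 = 24.
§4 applies: 24 + 3 = 27.
§5 applies (level before this adjustment is 27 ≥ 8, so +5): 27 + 5 = 32.
§6 does not apply.
Level 32 exceeds the maximum of 22; capped at 22.
Final offense level: 22.
Criminal history: 14 prior points → Category Serious (14-15).
Level 22 falls in the 20-22 band.
Grid: Level 20-22 × Category Serious = 1740-2040 days.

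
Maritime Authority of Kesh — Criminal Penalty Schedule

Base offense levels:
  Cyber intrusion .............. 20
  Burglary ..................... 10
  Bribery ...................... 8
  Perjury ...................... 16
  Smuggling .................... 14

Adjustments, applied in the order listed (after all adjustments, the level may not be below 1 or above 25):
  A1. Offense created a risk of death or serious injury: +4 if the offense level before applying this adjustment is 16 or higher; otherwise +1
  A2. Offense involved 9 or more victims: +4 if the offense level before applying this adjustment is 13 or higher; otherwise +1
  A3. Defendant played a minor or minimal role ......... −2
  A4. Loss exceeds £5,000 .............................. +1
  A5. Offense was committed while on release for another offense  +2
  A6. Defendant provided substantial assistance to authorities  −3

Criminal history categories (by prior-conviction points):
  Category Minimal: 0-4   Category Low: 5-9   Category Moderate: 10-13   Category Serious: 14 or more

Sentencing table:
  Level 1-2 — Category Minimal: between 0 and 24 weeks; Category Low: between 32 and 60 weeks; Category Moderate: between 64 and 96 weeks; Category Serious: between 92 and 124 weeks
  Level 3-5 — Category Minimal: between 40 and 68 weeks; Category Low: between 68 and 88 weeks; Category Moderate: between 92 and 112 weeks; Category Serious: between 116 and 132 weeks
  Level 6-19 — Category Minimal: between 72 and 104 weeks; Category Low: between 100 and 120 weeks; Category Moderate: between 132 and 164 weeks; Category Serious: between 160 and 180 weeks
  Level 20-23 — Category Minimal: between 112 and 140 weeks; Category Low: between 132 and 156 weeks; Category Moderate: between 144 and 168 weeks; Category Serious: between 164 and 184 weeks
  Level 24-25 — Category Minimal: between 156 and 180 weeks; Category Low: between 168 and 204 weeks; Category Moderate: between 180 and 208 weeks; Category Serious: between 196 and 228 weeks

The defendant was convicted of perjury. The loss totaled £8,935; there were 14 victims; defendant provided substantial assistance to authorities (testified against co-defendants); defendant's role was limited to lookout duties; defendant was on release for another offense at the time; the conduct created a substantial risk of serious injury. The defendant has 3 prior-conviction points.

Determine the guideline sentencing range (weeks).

Base offense level for perjury: 16.
A1 applies (level before this adjustment is 16 ≥ 16, so +4): 16 + 4 = 20.
A2 applies (level before this adjustment is 20 ≥ 13, so +4): 20 + 4 = 24.
A3 applies: 24 − 2 = 22.
A4 applies: 22 + 1 = 23.
A5 applies: 23 + 2 = 25.
A6 applies: 25 − 3 = 22.
Final offense level: 22.
Criminal history: 3 prior points → Category Minimal (0-4).
Level 22 falls in the 20-23 band.
Grid: Level 20-23 × Category Minimal = 112-140 weeks.

112-140 weeks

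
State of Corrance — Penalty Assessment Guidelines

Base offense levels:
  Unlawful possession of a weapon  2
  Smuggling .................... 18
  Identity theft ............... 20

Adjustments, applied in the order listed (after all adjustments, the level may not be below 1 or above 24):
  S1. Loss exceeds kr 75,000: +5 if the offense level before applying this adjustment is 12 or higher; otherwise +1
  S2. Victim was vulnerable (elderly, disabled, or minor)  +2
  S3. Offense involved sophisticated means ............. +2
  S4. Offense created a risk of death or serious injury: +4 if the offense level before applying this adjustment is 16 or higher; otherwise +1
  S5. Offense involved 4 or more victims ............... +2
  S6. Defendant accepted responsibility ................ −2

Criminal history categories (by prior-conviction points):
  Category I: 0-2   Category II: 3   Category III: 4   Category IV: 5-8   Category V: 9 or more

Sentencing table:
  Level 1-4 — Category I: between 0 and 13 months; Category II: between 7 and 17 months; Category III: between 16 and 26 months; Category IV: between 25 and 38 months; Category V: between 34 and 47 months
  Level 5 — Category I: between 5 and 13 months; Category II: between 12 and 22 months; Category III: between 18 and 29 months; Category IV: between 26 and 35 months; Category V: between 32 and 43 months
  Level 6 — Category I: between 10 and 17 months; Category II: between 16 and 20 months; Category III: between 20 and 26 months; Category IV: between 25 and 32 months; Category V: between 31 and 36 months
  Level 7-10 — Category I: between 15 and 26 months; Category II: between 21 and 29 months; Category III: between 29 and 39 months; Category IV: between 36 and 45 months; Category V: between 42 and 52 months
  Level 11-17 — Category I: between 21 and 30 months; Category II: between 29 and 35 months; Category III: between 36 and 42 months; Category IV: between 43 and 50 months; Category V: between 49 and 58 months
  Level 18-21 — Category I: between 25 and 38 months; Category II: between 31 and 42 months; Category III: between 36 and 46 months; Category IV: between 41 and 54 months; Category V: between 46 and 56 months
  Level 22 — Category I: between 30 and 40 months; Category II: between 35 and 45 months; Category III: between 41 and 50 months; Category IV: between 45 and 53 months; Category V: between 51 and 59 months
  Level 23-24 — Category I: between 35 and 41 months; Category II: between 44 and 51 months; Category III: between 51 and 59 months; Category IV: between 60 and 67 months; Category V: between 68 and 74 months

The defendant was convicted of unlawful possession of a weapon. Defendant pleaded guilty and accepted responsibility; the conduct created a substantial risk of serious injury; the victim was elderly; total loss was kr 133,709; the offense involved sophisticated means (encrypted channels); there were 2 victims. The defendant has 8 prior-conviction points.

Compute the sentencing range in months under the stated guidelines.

Base offense level for unlawful possession of a weapon: 2.
S1 applies (level before this adjustment is 2 < 12, so +1): 2 + 1 = 3.
S2 applies: 3 + 2 = 5.
S3 applies: 5 + 2 = 7.
S4 applies (level before this adjustment is 7 < 16, so +1): 7 + 1 = 8.
S6 applies: 8 − 2 = 6.
Final offense level: 6.
Criminal history: 8 prior points → Category IV (5-8).
Level 6 falls in the 6 band.
Grid: Level 6 × Category IV = 25-32 months.

25-32 months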